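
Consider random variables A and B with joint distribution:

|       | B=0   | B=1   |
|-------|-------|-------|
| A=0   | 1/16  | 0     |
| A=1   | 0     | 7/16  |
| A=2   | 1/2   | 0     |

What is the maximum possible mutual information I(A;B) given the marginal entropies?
The upper bound on mutual information is I(A;B) ≤ min(H(A), H(B)).

Marginal P(A) (row sums):
  P(A=0) = 1/16 + 0 = 1/16
  P(A=1) = 0 + 7/16 = 7/16
  P(A=2) = 1/2 + 0 = 1/2
Marginal P(B) (column sums):
  P(B=0) = 1/16 + 0 + 1/2 = 9/16
  P(B=1) = 0 + 7/16 + 0 = 7/16

H(A) = -[(1/16)·log₂(1/16) + (7/16)·log₂(7/16) + (1/2)·log₂(1/2)]
  = 0.2500 + 0.5218 + 0.5000
  = 1.2718 bits
H(B) = -[(9/16)·log₂(9/16) + (7/16)·log₂(7/16)]
  = 0.4669 + 0.5218
  = 0.9887 bits

Maximum possible I(A;B) = min(1.2718, 0.9887) = 0.9887 bits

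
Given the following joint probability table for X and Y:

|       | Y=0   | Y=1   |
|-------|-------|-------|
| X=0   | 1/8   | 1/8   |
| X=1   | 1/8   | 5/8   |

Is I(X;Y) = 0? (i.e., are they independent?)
Marginal P(X) (row sums):
  P(X=0) = 1/8 + 1/8 = 1/4
  P(X=1) = 1/8 + 5/8 = 3/4
Marginal P(Y) (column sums):
  P(Y=0) = 1/8 + 1/8 = 1/4
  P(Y=1) = 1/8 + 5/8 = 3/4

X and Y are independent iff P(X=i,Y=j) = P(X=i)·P(Y=j) for every cell.
  P(X=0)·P(Y=0) = 1/4 × 1/4 = 1/16, but P(X=0,Y=0) = 1/8 ✗

No, X and Y are not independent. Quantitatively, I(X;Y) > 0:

H(X) = -[(1/4)·log₂(1/4) + (3/4)·log₂(3/4)]
  = 0.5000 + 0.3113
  = 0.8113 bits
H(Y) = -[(1/4)·log₂(1/4) + (3/4)·log₂(3/4)]
  = 0.5000 + 0.3113
  = 0.8113 bits
H(X,Y) = -[(1/8)·log₂(1/8) + (1/8)·log₂(1/8) + (1/8)·log₂(1/8) + (5/8)·log₂(5/8)]
  = 0.3750 + 0.3750 + 0.3750 + 0.4238
  = 1.5488 bits
I(X;Y) = H(X) + H(Y) - H(X,Y) = 0.8113 + 0.8113 - 1.5488 = 0.0738 bits > 0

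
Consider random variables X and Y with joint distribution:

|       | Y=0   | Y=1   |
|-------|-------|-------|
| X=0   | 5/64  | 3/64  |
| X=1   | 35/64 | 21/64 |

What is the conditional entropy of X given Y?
Marginal P(Y) (column sums):
  P(Y=0) = 5/64 + 35/64 = 5/8
  P(Y=1) = 3/64 + 21/64 = 3/8

H(X|Y) = -Σ P(X,Y)·log₂ P(X|Y), where P(X|Y) = P(X,Y) / P(Y)
  (X=0,Y=0): P(X|Y) = (5/64)/(5/8) = 1/8;  -(5/64)·log₂(1/8) = 0.2344
  (X=0,Y=1): P(X|Y) = (3/64)/(3/8) = 1/8;  -(3/64)·log₂(1/8) = 0.1406
  (X=1,Y=0): P(X|Y) = (35/64)/(5/8) = 7/8;  -(35/64)·log₂(7/8) = 0.1054
  (X=1,Y=1): P(X|Y) = (21/64)/(3/8) = 7/8;  -(21/64)·log₂(7/8) = 0.0632
H(X|Y) = 0.2344 + 0.1406 + 0.1054 + 0.0632
  = 0.5436 bits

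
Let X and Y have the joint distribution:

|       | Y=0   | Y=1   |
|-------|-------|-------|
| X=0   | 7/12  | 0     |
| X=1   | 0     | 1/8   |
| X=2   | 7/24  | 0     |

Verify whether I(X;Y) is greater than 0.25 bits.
Marginal P(X) (row sums):
  P(X=0) = 7/12 + 0 = 7/12
  P(X=1) = 0 + 1/8 = 1/8
  P(X=2) = 7/24 + 0 = 7/24
Marginal P(Y) (column sums):
  P(Y=0) = 7/12 + 0 + 7/24 = 7/8
  P(Y=1) = 0 + 1/8 + 0 = 1/8

H(X) = -[(7/12)·log₂(7/12) + (1/8)·log₂(1/8) + (7/24)·log₂(7/24)]
  = 0.4536 + 0.3750 + 0.5185
  = 1.3471 bits
H(Y) = -[(7/8)·log₂(7/8) + (1/8)·log₂(1/8)]
  = 0.1686 + 0.3750
  = 0.5436 bits
H(X,Y) = -[(7/12)·log₂(7/12) + (1/8)·log₂(1/8) + (7/24)·log₂(7/24)]
  = 0.4536 + 0.3750 + 0.5185
  = 1.3471 bits

I(X;Y) = H(X) + H(Y) - H(X,Y)
  = 1.3471 + 0.5436 - 1.3471
  = 0.5436 bits

Yes. I(X;Y) = 0.5436 bits, which is > 0.25 bits.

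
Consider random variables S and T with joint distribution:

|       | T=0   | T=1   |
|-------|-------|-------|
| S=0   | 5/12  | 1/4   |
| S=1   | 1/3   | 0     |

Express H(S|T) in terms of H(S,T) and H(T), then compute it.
H(S|T) = H(S,T) - H(T)

Marginal P(T) (column sums):
  P(T=0) = 5/12 + 1/3 = 3/4
  P(T=1) = 1/4 + 0 = 1/4

H(S,T) = -[(5/12)·log₂(5/12) + (1/4)·log₂(1/4) + (1/3)·log₂(1/3)]
  = 0.5263 + 0.5000 + 0.5283
  = 1.5546 bits
H(T) = -[(3/4)·log₂(3/4) + (1/4)·log₂(1/4)]
  = 0.3113 + 0.5000
  = 0.8113 bits

H(S|T) = 1.5546 - 0.8113 = 0.7433 bits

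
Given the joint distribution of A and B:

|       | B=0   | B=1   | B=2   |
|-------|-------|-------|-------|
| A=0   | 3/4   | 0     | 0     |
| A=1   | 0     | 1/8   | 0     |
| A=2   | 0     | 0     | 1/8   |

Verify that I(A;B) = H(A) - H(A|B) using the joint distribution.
Left side, from I(A;B) = H(A) + H(B) - H(A,B):
Marginal P(A) (row sums):
  P(A=0) = 3/4 + 0 + 0 = 3/4
  P(A=1) = 0 + 1/8 + 0 = 1/8
  P(A=2) = 0 + 0 + 1/8 = 1/8
Marginal P(B) (column sums):
  P(B=0) = 3/4 + 0 + 0 = 3/4
  P(B=1) = 0 + 1/8 + 0 = 1/8
  P(B=2) = 0 + 0 + 1/8 = 1/8

H(A) = -[(3/4)·log₂(3/4) + (1/8)·log₂(1/8) + (1/8)·log₂(1/8)]
  = 0.3113 + 0.3750 + 0.3750
  = 1.0613 bits
H(B) = -[(3/4)·log₂(3/4) + (1/8)·log₂(1/8) + (1/8)·log₂(1/8)]
  = 0.3113 + 0.3750 + 0.3750
  = 1.0613 bits
H(A,B) = -[(3/4)·log₂(3/4) + (1/8)·log₂(1/8) + (1/8)·log₂(1/8)]
  = 0.3113 + 0.3750 + 0.3750
  = 1.0613 bits

I(A;B) = H(A) + H(B) - H(A,B)
  = 1.0613 + 1.0613 - 1.0613
  = 1.0613 bits

Right side, with H(A|B) computed directly from the conditional probabilities:
H(A|B) = -Σ P(A,B)·log₂ P(A|B), where P(A|B) = P(A,B) / P(B)
  (cells with P(A,B) = 0 contribute 0)
  (A=0,B=0): P(A|B) = (3/4)/(3/4) = 1;  -(3/4)·log₂(1) = 0.0000
  (A=1,B=1): P(A|B) = (1/8)/(1/8) = 1;  -(1/8)·log₂(1) = 0.0000
  (A=2,B=2): P(A|B) = (1/8)/(1/8) = 1;  -(1/8)·log₂(1) = 0.0000
H(A|B) = 0.0000 + 0.0000 + 0.0000
  = 0.0000 bits
H(A) - H(A|B) = 1.0613 - 0.0000 = 1.0613 bits

Both sides equal 1.0613 bits, so I(A;B) = H(A) - H(A|B) ✓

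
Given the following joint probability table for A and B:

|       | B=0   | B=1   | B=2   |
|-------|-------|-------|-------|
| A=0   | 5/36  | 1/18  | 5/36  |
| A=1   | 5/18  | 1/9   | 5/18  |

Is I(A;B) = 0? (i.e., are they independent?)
Marginal P(A) (row sums):
  P(A=0) = 5/36 + 1/18 + 5/36 = 1/3
  P(A=1) = 5/18 + 1/9 + 5/18 = 2/3
Marginal P(B) (column sums):
  P(B=0) = 5/36 + 5/18 = 5/12
  P(B=1) = 1/18 + 1/9 = 1/6
  P(B=2) = 5/36 + 5/18 = 5/12

A and B are independent iff P(A=i,B=j) = P(A=i)·P(B=j) for every cell.
  P(A=0)·P(B=0) = 1/3 × 5/12 = 5/36 = P(A=0,B=0) ✓
  P(A=0)·P(B=1) = 1/3 × 1/6 = 1/18 = P(A=0,B=1) ✓
  P(A=0)·P(B=2) = 1/3 × 5/12 = 5/36 = P(A=0,B=2) ✓
  P(A=1)·P(B=0) = 2/3 × 5/12 = 5/18 = P(A=1,B=0) ✓
  P(A=1)·P(B=1) = 2/3 × 1/6 = 1/9 = P(A=1,B=1) ✓
  P(A=1)·P(B=2) = 2/3 × 5/12 = 5/18 = P(A=1,B=2) ✓

Yes, A and B are independent: every cell factors, so I(A;B) = 0 bits.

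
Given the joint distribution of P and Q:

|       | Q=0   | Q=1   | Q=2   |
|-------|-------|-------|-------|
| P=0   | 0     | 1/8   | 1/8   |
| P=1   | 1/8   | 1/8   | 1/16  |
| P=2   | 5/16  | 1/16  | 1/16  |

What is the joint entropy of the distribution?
H(P,Q) = -Σ P(P,Q) log₂ P(P,Q), summed over the non-zero cells:
H(P,Q) = -[(1/8)·log₂(1/8) + (1/8)·log₂(1/8) + (1/8)·log₂(1/8) + (1/8)·log₂(1/8) + (1/16)·log₂(1/16) + (5/16)·log₂(5/16) + (1/16)·log₂(1/16) + (1/16)·log₂(1/16)]
  = 0.3750 + 0.3750 + 0.3750 + 0.3750 + 0.2500 + 0.5244 + 0.2500 + 0.2500
  = 2.7744 bits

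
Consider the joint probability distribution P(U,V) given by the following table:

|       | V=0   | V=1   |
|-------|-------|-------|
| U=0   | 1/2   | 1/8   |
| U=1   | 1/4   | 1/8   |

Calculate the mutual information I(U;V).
Marginal P(U) (row sums):
  P(U=0) = 1/2 + 1/8 = 5/8
  P(U=1) = 1/4 + 1/8 = 3/8
Marginal P(V) (column sums):
  P(V=0) = 1/2 + 1/4 = 3/4
  P(V=1) = 1/8 + 1/8 = 1/4

H(U) = -[(5/8)·log₂(5/8) + (3/8)·log₂(3/8)]
  = 0.4238 + 0.5306
  = 0.9544 bits
H(V) = -[(3/4)·log₂(3/4) + (1/4)·log₂(1/4)]
  = 0.3113 + 0.5000
  = 0.8113 bits
H(U,V) = -[(1/2)·log₂(1/2) + (1/8)·log₂(1/8) + (1/4)·log₂(1/4) + (1/8)·log₂(1/8)]
  = 0.5000 + 0.3750 + 0.5000 + 0.3750
  = 1.7500 bits

I(U;V) = H(U) + H(V) - H(U,V)
  = 0.9544 + 0.8113 - 1.7500
  = 0.0157 bits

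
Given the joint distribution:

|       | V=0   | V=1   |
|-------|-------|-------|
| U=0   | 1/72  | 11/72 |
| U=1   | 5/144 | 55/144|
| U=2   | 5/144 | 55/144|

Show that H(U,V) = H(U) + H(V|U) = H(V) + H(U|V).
Marginal P(U) (row sums):
  P(U=0) = 1/72 + 11/72 = 1/6
  P(U=1) = 5/144 + 55/144 = 5/12
  P(U=2) = 5/144 + 55/144 = 5/12
Marginal P(V) (column sums):
  P(V=0) = 1/72 + 5/144 + 5/144 = 1/12
  P(V=1) = 11/72 + 55/144 + 55/144 = 11/12

Decomposition 1: H(U) + H(V|U)
H(U) = -[(1/6)·log₂(1/6) + (5/12)·log₂(5/12) + (5/12)·log₂(5/12)]
  = 0.4308 + 0.5263 + 0.5263
  = 1.4834 bits
H(V|U) = -Σ P(U,V)·log₂ P(V|U), where P(V|U) = P(U,V) / P(U)
  (U=0,V=0): P(V|U) = (1/72)/(1/6) = 1/12;  -(1/72)·log₂(1/12) = 0.0498
  (U=0,V=1): P(V|U) = (11/72)/(1/6) = 11/12;  -(11/72)·log₂(11/12) = 0.0192
  (U=1,V=0): P(V|U) = (5/144)/(5/12) = 1/12;  -(5/144)·log₂(1/12) = 0.1245
  (U=1,V=1): P(V|U) = (55/144)/(5/12) = 11/12;  -(55/144)·log₂(11/12) = 0.0479
  (U=2,V=0): P(V|U) = (5/144)/(5/12) = 1/12;  -(5/144)·log₂(1/12) = 0.1245
  (U=2,V=1): P(V|U) = (55/144)/(5/12) = 11/12;  -(55/144)·log₂(11/12) = 0.0479
H(V|U) = 0.0498 + 0.0192 + 0.1245 + 0.0479 + 0.1245 + 0.0479
  = 0.4138 bits
H(U) + H(V|U) = 1.4834 + 0.4138 = 1.8972 bits

Decomposition 2: H(V) + H(U|V)
H(V) = -[(1/12)·log₂(1/12) + (11/12)·log₂(11/12)]
  = 0.2987 + 0.1151
  = 0.4138 bits
H(U|V) = -Σ P(U,V)·log₂ P(U|V), where P(U|V) = P(U,V) / P(V)
  (U=0,V=0): P(U|V) = (1/72)/(1/12) = 1/6;  -(1/72)·log₂(1/6) = 0.0359
  (U=0,V=1): P(U|V) = (11/72)/(11/12) = 1/6;  -(11/72)·log₂(1/6) = 0.3949
  (U=1,V=0): P(U|V) = (5/144)/(1/12) = 5/12;  -(5/144)·log₂(5/12) = 0.0439
  (U=1,V=1): P(U|V) = (55/144)/(11/12) = 5/12;  -(55/144)·log₂(5/12) = 0.4824
  (U=2,V=0): P(U|V) = (5/144)/(1/12) = 5/12;  -(5/144)·log₂(5/12) = 0.0439
  (U=2,V=1): P(U|V) = (55/144)/(11/12) = 5/12;  -(55/144)·log₂(5/12) = 0.4824
H(U|V) = 0.0359 + 0.3949 + 0.0439 + 0.4824 + 0.0439 + 0.4824
  = 1.4834 bits
H(V) + H(U|V) = 0.4138 + 1.4834 = 1.8972 bits

Direct computation of the joint entropy:
H(U,V) = -[(1/72)·log₂(1/72) + (11/72)·log₂(11/72) + (5/144)·log₂(5/144) + (55/144)·log₂(55/144) + (5/144)·log₂(5/144) + (55/144)·log₂(55/144)]
  = 0.0857 + 0.4141 + 0.1683 + 0.5304 + 0.1683 + 0.5304
  = 1.8972 bits

All three agree: H(U,V) = 1.8972 bits ✓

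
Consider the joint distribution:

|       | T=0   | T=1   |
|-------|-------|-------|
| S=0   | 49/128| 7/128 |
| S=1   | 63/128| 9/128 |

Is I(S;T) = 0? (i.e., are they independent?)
Marginal P(S) (row sums):
  P(S=0) = 49/128 + 7/128 = 7/16
  P(S=1) = 63/128 + 9/128 = 9/16
Marginal P(T) (column sums):
  P(T=0) = 49/128 + 63/128 = 7/8
  P(T=1) = 7/128 + 9/128 = 1/8

S and T are independent iff P(S=i,T=j) = P(S=i)·P(T=j) for every cell.
  P(S=0)·P(T=0) = 7/16 × 7/8 = 49/128 = P(S=0,T=0) ✓
  P(S=0)·P(T=1) = 7/16 × 1/8 = 7/128 = P(S=0,T=1) ✓
  P(S=1)·P(T=0) = 9/16 × 7/8 = 63/128 = P(S=1,T=0) ✓
  P(S=1)·P(T=1) = 9/16 × 1/8 = 9/128 = P(S=1,T=1) ✓

Yes, S and T are independent: every cell factors, so I(S;T) = 0 bits.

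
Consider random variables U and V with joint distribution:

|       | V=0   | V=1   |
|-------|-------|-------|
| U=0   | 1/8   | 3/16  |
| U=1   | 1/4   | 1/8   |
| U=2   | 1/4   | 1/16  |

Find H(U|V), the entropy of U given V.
Marginal P(V) (column sums):
  P(V=0) = 1/8 + 1/4 + 1/4 = 5/8
  P(V=1) = 3/16 + 1/8 + 1/16 = 3/8

H(U|V) = -Σ P(U,V)·log₂ P(U|V), where P(U|V) = P(U,V) / P(V)
  (U=0,V=0): P(U|V) = (1/8)/(5/8) = 1/5;  -(1/8)·log₂(1/5) = 0.2902
  (U=0,V=1): P(U|V) = (3/16)/(3/8) = 1/2;  -(3/16)·log₂(1/2) = 0.1875
  (U=1,V=0): P(U|V) = (1/4)/(5/8) = 2/5;  -(1/4)·log₂(2/5) = 0.3305
  (U=1,V=1): P(U|V) = (1/8)/(3/8) = 1/3;  -(1/8)·log₂(1/3) = 0.1981
  (U=2,V=0): P(U|V) = (1/4)/(5/8) = 2/5;  -(1/4)·log₂(2/5) = 0.3305
  (U=2,V=1): P(U|V) = (1/16)/(3/8) = 1/6;  -(1/16)·log₂(1/6) = 0.1616
H(U|V) = 0.2902 + 0.1875 + 0.3305 + 0.1981 + 0.3305 + 0.1616
  = 1.4984 bits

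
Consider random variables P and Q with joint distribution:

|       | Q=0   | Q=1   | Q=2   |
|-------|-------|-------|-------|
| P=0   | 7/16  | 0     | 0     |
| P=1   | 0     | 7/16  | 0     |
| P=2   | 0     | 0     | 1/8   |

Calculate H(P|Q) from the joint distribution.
Marginal P(Q) (column sums):
  P(Q=0) = 7/16 + 0 + 0 = 7/16
  P(Q=1) = 0 + 7/16 + 0 = 7/16
  P(Q=2) = 0 + 0 + 1/8 = 1/8

H(P|Q) = -Σ P(P,Q)·log₂ P(P|Q), where P(P|Q) = P(P,Q) / P(Q)
  (cells with P(P,Q) = 0 contribute 0)
  (P=0,Q=0): P(P|Q) = (7/16)/(7/16) = 1;  -(7/16)·log₂(1) = 0.0000
  (P=1,Q=1): P(P|Q) = (7/16)/(7/16) = 1;  -(7/16)·log₂(1) = 0.0000
  (P=2,Q=2): P(P|Q) = (1/8)/(1/8) = 1;  -(1/8)·log₂(1) = 0.0000
H(P|Q) = 0.0000 + 0.0000 + 0.0000
  = 0.0000 bits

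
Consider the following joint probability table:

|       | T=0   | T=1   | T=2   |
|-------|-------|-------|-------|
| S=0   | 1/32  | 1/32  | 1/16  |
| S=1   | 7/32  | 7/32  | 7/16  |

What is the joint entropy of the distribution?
H(S,T) = -Σ P(S,T) log₂ P(S,T), summed over the non-zero cells:
H(S,T) = -[(1/32)·log₂(1/32) + (1/32)·log₂(1/32) + (1/16)·log₂(1/16) + (7/32)·log₂(7/32) + (7/32)·log₂(7/32) + (7/16)·log₂(7/16)]
  = 0.1563 + 0.1563 + 0.2500 + 0.4796 + 0.4796 + 0.5218
  = 2.0436 bits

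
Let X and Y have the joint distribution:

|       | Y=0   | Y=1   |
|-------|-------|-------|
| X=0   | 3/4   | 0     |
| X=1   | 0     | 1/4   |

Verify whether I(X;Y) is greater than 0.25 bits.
Marginal P(X) (row sums):
  P(X=0) = 3/4 + 0 = 3/4
  P(X=1) = 0 + 1/4 = 1/4
Marginal P(Y) (column sums):
  P(Y=0) = 3/4 + 0 = 3/4
  P(Y=1) = 0 + 1/4 = 1/4

H(X) = -[(3/4)·log₂(3/4) + (1/4)·log₂(1/4)]
  = 0.3113 + 0.5000
  = 0.8113 bits
H(Y) = -[(3/4)·log₂(3/4) + (1/4)·log₂(1/4)]
  = 0.3113 + 0.5000
  = 0.8113 bits
H(X,Y) = -[(3/4)·log₂(3/4) + (1/4)·log₂(1/4)]
  = 0.3113 + 0.5000
  = 0.8113 bits

I(X;Y) = H(X) + H(Y) - H(X,Y)
  = 0.8113 + 0.8113 - 0.8113
  = 0.8113 bits

Yes. I(X;Y) = 0.8113 bits, which is > 0.25 bits.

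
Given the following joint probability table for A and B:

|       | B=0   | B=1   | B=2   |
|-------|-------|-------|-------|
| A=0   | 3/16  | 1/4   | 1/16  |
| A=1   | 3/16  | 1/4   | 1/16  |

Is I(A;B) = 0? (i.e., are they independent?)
Marginal P(A) (row sums):
  P(A=0) = 3/16 + 1/4 + 1/16 = 1/2
  P(A=1) = 3/16 + 1/4 + 1/16 = 1/2
Marginal P(B) (column sums):
  P(B=0) = 3/16 + 3/16 = 3/8
  P(B=1) = 1/4 + 1/4 = 1/2
  P(B=2) = 1/16 + 1/16 = 1/8

A and B are independent iff P(A=i,B=j) = P(A=i)·P(B=j) for every cell.
  P(A=0)·P(B=0) = 1/2 × 3/8 = 3/16 = P(A=0,B=0) ✓
  P(A=0)·P(B=1) = 1/2 × 1/2 = 1/4 = P(A=0,B=1) ✓
  P(A=0)·P(B=2) = 1/2 × 1/8 = 1/16 = P(A=0,B=2) ✓
  P(A=1)·P(B=0) = 1/2 × 3/8 = 3/16 = P(A=1,B=0) ✓
  P(A=1)·P(B=1) = 1/2 × 1/2 = 1/4 = P(A=1,B=1) ✓
  P(A=1)·P(B=2) = 1/2 × 1/8 = 1/16 = P(A=1,B=2) ✓

Yes, A and B are independent: every cell factors, so I(A;B) = 0 bits.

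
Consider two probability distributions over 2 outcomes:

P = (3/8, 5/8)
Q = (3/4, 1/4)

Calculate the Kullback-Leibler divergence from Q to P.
D(P||Q) = Σ P(i) log₂(P(i)/Q(i))
  i=0: (3/8) × log₂((3/8)/(3/4)) = (3/8) × log₂(1/2) = -0.3750
  i=1: (5/8) × log₂((5/8)/(1/4)) = (5/8) × log₂(5/2) = 0.8262
D(P||Q) = -0.3750 + 0.8262
  = 0.4512 bits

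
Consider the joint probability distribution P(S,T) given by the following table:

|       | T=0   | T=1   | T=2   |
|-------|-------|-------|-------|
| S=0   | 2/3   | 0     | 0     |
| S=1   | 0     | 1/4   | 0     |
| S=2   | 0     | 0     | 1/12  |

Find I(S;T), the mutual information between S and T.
Marginal P(S) (row sums):
  P(S=0) = 2/3 + 0 + 0 = 2/3
  P(S=1) = 0 + 1/4 + 0 = 1/4
  P(S=2) = 0 + 0 + 1/12 = 1/12
Marginal P(T) (column sums):
  P(T=0) = 2/3 + 0 + 0 = 2/3
  P(T=1) = 0 + 1/4 + 0 = 1/4
  P(T=2) = 0 + 0 + 1/12 = 1/12

H(S) = -[(2/3)·log₂(2/3) + (1/4)·log₂(1/4) + (1/12)·log₂(1/12)]
  = 0.3900 + 0.5000 + 0.2987
  = 1.1887 bits
H(T) = -[(2/3)·log₂(2/3) + (1/4)·log₂(1/4) + (1/12)·log₂(1/12)]
  = 0.3900 + 0.5000 + 0.2987
  = 1.1887 bits
H(S,T) = -[(2/3)·log₂(2/3) + (1/4)·log₂(1/4) + (1/12)·log₂(1/12)]
  = 0.3900 + 0.5000 + 0.2987
  = 1.1887 bits

I(S;T) = H(S) + H(T) - H(S,T)
  = 1.1887 + 1.1887 - 1.1887
  = 1.1887 bits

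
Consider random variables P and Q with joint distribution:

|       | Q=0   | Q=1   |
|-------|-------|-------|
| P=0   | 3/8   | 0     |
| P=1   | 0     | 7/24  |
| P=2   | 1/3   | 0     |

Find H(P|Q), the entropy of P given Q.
Marginal P(Q) (column sums):
  P(Q=0) = 3/8 + 0 + 1/3 = 17/24
  P(Q=1) = 0 + 7/24 + 0 = 7/24

H(P|Q) = -Σ P(P,Q)·log₂ P(P|Q), where P(P|Q) = P(P,Q) / P(Q)
  (cells with P(P,Q) = 0 contribute 0)
  (P=0,Q=0): P(P|Q) = (3/8)/(17/24) = 9/17;  -(3/8)·log₂(9/17) = 0.3441
  (P=1,Q=1): P(P|Q) = (7/24)/(7/24) = 1;  -(7/24)·log₂(1) = 0.0000
  (P=2,Q=0): P(P|Q) = (1/3)/(17/24) = 8/17;  -(1/3)·log₂(8/17) = 0.3625
H(P|Q) = 0.3441 + 0.0000 + 0.3625
  = 0.7066 bits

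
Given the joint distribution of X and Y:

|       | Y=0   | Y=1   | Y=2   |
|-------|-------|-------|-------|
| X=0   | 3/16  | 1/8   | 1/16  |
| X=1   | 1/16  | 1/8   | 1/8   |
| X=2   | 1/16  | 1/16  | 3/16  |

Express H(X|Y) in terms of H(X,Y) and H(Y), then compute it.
H(X|Y) = H(X,Y) - H(Y)

Marginal P(Y) (column sums):
  P(Y=0) = 3/16 + 1/16 + 1/16 = 5/16
  P(Y=1) = 1/8 + 1/8 + 1/16 = 5/16
  P(Y=2) = 1/16 + 1/8 + 3/16 = 3/8

H(X,Y) = -[(3/16)·log₂(3/16) + (1/8)·log₂(1/8) + (1/16)·log₂(1/16) + (1/16)·log₂(1/16) + (1/8)·log₂(1/8) + (1/8)·log₂(1/8) + (1/16)·log₂(1/16) + (1/16)·log₂(1/16) + (3/16)·log₂(3/16)]
  = 0.4528 + 0.3750 + 0.2500 + 0.2500 + 0.3750 + 0.3750 + 0.2500 + 0.2500 + 0.4528
  = 3.0306 bits
H(Y) = -[(5/16)·log₂(5/16) + (5/16)·log₂(5/16) + (3/8)·log₂(3/8)]
  = 0.5244 + 0.5244 + 0.5306
  = 1.5794 bits

H(X|Y) = 3.0306 - 1.5794 = 1.4512 bits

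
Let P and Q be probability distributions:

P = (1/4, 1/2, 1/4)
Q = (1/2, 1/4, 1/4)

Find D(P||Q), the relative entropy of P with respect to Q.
D(P||Q) = Σ P(i) log₂(P(i)/Q(i))
  i=0: (1/4) × log₂((1/4)/(1/2)) = (1/4) × log₂(1/2) = -0.2500
  i=1: (1/2) × log₂((1/2)/(1/4)) = (1/2) × log₂(2) = 0.5000
  i=2: (1/4) × log₂((1/4)/(1/4)) = (1/4) × log₂(1) = 0.0000
D(P||Q) = -0.2500 + 0.5000 + 0.0000
  = 0.2500 bits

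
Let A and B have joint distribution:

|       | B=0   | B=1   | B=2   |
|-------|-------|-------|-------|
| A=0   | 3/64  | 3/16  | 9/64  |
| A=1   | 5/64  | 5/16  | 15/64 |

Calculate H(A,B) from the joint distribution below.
H(A,B) = -Σ P(A,B) log₂ P(A,B), summed over the non-zero cells:
H(A,B) = -[(3/64)·log₂(3/64) + (3/16)·log₂(3/16) + (9/64)·log₂(9/64) + (5/64)·log₂(5/64) + (5/16)·log₂(5/16) + (15/64)·log₂(15/64)]
  = 0.2070 + 0.4528 + 0.3980 + 0.2873 + 0.5244 + 0.4906
  = 2.3601 bits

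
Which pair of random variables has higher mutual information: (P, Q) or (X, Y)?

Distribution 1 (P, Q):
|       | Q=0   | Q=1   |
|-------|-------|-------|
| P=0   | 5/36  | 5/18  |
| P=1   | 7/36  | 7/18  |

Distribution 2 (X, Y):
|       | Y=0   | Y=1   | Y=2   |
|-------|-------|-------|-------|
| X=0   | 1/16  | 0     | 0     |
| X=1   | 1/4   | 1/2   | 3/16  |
Distribution 1 (P, Q):
Marginal P(P) (row sums):
  P(P=0) = 5/36 + 5/18 = 5/12
  P(P=1) = 7/36 + 7/18 = 7/12
Marginal P(Q) (column sums):
  P(Q=0) = 5/36 + 7/36 = 1/3
  P(Q=1) = 5/18 + 7/18 = 2/3

H(P) = -[(5/12)·log₂(5/12) + (7/12)·log₂(7/12)]
  = 0.5263 + 0.4536
  = 0.9799 bits
H(Q) = -[(1/3)·log₂(1/3) + (2/3)·log₂(2/3)]
  = 0.5283 + 0.3900
  = 0.9183 bits
H(P,Q) = -[(5/36)·log₂(5/36) + (5/18)·log₂(5/18) + (7/36)·log₂(7/36) + (7/18)·log₂(7/18)]
  = 0.3956 + 0.5133 + 0.4594 + 0.5299
  = 1.8982 bits

I(P;Q) = H(P) + H(Q) - H(P,Q)
  = 0.9799 + 0.9183 - 1.8982
  = 0.0000 bits

Distribution 2 (X, Y):
Marginal P(X) (row sums):
  P(X=0) = 1/16 + 0 + 0 = 1/16
  P(X=1) = 1/4 + 1/2 + 3/16 = 15/16
Marginal P(Y) (column sums):
  P(Y=0) = 1/16 + 1/4 = 5/16
  P(Y=1) = 0 + 1/2 = 1/2
  P(Y=2) = 0 + 3/16 = 3/16

H(X) = -[(1/16)·log₂(1/16) + (15/16)·log₂(15/16)]
  = 0.2500 + 0.0873
  = 0.3373 bits
H(Y) = -[(5/16)·log₂(5/16) + (1/2)·log₂(1/2) + (3/16)·log₂(3/16)]
  = 0.5244 + 0.5000 + 0.4528
  = 1.4772 bits
H(X,Y) = -[(1/16)·log₂(1/16) + (1/4)·log₂(1/4) + (1/2)·log₂(1/2) + (3/16)·log₂(3/16)]
  = 0.2500 + 0.5000 + 0.5000 + 0.4528
  = 1.7028 bits

I(X;Y) = H(X) + H(Y) - H(X,Y)
  = 0.3373 + 1.4772 - 1.7028
  = 0.1117 bits

I(X;Y) = 0.1117 bits > I(P;Q) = 0.0000 bits, so (X, Y) has the higher mutual information (stronger dependence).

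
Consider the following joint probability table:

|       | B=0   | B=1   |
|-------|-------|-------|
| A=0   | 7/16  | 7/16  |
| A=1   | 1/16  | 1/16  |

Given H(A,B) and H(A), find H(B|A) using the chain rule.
From the chain rule: H(A,B) = H(A) + H(B|A)
Therefore: H(B|A) = H(A,B) - H(A)

H(A,B) = -[(7/16)·log₂(7/16) + (7/16)·log₂(7/16) + (1/16)·log₂(1/16) + (1/16)·log₂(1/16)]
  = 0.5218 + 0.5218 + 0.2500 + 0.2500
  = 1.5436 bits
Marginal P(A) (row sums):
  P(A=0) = 7/16 + 7/16 = 7/8
  P(A=1) = 1/16 + 1/16 = 1/8
H(A) = -[(7/8)·log₂(7/8) + (1/8)·log₂(1/8)]
  = 0.1686 + 0.3750
  = 0.5436 bits

H(B|A) = 1.5436 - 0.5436 = 1.0000 bits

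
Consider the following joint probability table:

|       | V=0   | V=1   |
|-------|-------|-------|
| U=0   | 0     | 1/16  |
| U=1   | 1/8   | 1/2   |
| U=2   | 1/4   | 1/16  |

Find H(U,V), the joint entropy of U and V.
H(U,V) = -Σ P(U,V) log₂ P(U,V), summed over the non-zero cells:
H(U,V) = -[(1/16)·log₂(1/16) + (1/8)·log₂(1/8) + (1/2)·log₂(1/2) + (1/4)·log₂(1/4) + (1/16)·log₂(1/16)]
  = 0.2500 + 0.3750 + 0.5000 + 0.5000 + 0.2500
  = 1.8750 bits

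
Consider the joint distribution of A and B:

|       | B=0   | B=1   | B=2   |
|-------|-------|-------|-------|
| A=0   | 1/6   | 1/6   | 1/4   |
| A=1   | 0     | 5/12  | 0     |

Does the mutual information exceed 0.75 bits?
Marginal P(A) (row sums):
  P(A=0) = 1/6 + 1/6 + 1/4 = 7/12
  P(A=1) = 0 + 5/12 + 0 = 5/12
Marginal P(B) (column sums):
  P(B=0) = 1/6 + 0 = 1/6
  P(B=1) = 1/6 + 5/12 = 7/12
  P(B=2) = 1/4 + 0 = 1/4

H(A) = -[(7/12)·log₂(7/12) + (5/12)·log₂(5/12)]
  = 0.4536 + 0.5263
  = 0.9799 bits
H(B) = -[(1/6)·log₂(1/6) + (7/12)·log₂(7/12) + (1/4)·log₂(1/4)]
  = 0.4308 + 0.4536 + 0.5000
  = 1.3844 bits
H(A,B) = -[(1/6)·log₂(1/6) + (1/6)·log₂(1/6) + (1/4)·log₂(1/4) + (5/12)·log₂(5/12)]
  = 0.4308 + 0.4308 + 0.5000 + 0.5263
  = 1.8879 bits

I(A;B) = H(A) + H(B) - H(A,B)
  = 0.9799 + 1.3844 - 1.8879
  = 0.4764 bits

No. I(A;B) = 0.4764 bits, which is ≤ 0.75 bits.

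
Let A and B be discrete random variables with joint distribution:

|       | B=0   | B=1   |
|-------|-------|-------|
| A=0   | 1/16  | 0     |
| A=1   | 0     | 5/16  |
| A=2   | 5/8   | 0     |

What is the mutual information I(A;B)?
Marginal P(A) (row sums):
  P(A=0) = 1/16 + 0 = 1/16
  P(A=1) = 0 + 5/16 = 5/16
  P(A=2) = 5/8 + 0 = 5/8
Marginal P(B) (column sums):
  P(B=0) = 1/16 + 0 + 5/8 = 11/16
  P(B=1) = 0 + 5/16 + 0 = 5/16

H(A) = -[(1/16)·log₂(1/16) + (5/16)·log₂(5/16) + (5/8)·log₂(5/8)]
  = 0.2500 + 0.5244 + 0.4238
  = 1.1982 bits
H(B) = -[(11/16)·log₂(11/16) + (5/16)·log₂(5/16)]
  = 0.3716 + 0.5244
  = 0.8960 bits
H(A,B) = -[(1/16)·log₂(1/16) + (5/16)·log₂(5/16) + (5/8)·log₂(5/8)]
  = 0.2500 + 0.5244 + 0.4238
  = 1.1982 bits

I(A;B) = H(A) + H(B) - H(A,B)
  = 1.1982 + 0.8960 - 1.1982
  = 0.8960 bits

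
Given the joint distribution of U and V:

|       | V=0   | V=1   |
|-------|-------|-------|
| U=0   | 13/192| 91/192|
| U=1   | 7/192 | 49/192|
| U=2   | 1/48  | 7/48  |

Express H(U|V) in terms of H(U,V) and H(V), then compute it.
H(U|V) = H(U,V) - H(V)

Marginal P(V) (column sums):
  P(V=0) = 13/192 + 7/192 + 1/48 = 1/8
  P(V=1) = 91/192 + 49/192 + 7/48 = 7/8

H(U,V) = -[(13/192)·log₂(13/192) + (91/192)·log₂(91/192) + (7/192)·log₂(7/192) + (49/192)·log₂(49/192) + (1/48)·log₂(1/48) + (7/48)·log₂(7/48)]
  = 0.2630 + 0.5105 + 0.1742 + 0.5028 + 0.1164 + 0.4051
  = 1.9720 bits
H(V) = -[(1/8)·log₂(1/8) + (7/8)·log₂(7/8)]
  = 0.3750 + 0.1686
  = 0.5436 bits

H(U|V) = 1.9720 - 0.5436 = 1.4284 bits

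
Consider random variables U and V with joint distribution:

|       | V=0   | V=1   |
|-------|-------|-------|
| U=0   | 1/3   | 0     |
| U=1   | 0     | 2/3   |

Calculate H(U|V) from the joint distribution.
Marginal P(V) (column sums):
  P(V=0) = 1/3 + 0 = 1/3
  P(V=1) = 0 + 2/3 = 2/3

H(U|V) = -Σ P(U,V)·log₂ P(U|V), where P(U|V) = P(U,V) / P(V)
  (cells with P(U,V) = 0 contribute 0)
  (U=0,V=0): P(U|V) = (1/3)/(1/3) = 1;  -(1/3)·log₂(1) = 0.0000
  (U=1,V=1): P(U|V) = (2/3)/(2/3) = 1;  -(2/3)·log₂(1) = 0.0000
H(U|V) = 0.0000 + 0.0000
  = 0.0000 bits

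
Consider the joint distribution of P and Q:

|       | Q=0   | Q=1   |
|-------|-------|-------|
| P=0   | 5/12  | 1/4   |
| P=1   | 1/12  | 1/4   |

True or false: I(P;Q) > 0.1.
Marginal P(P) (row sums):
  P(P=0) = 5/12 + 1/4 = 2/3
  P(P=1) = 1/12 + 1/4 = 1/3
Marginal P(Q) (column sums):
  P(Q=0) = 5/12 + 1/12 = 1/2
  P(Q=1) = 1/4 + 1/4 = 1/2

H(P) = -[(2/3)·log₂(2/3) + (1/3)·log₂(1/3)]
  = 0.3900 + 0.5283
  = 0.9183 bits
H(Q) = -[(1/2)·log₂(1/2) + (1/2)·log₂(1/2)]
  = 0.5000 + 0.5000
  = 1.0000 bits
H(P,Q) = -[(5/12)·log₂(5/12) + (1/4)·log₂(1/4) + (1/12)·log₂(1/12) + (1/4)·log₂(1/4)]
  = 0.5263 + 0.5000 + 0.2987 + 0.5000
  = 1.8250 bits

I(P;Q) = H(P) + H(Q) - H(P,Q)
  = 0.9183 + 1.0000 - 1.8250
  = 0.0933 bits

False. I(P;Q) = 0.0933 bits, which is ≤ 0.1 bits.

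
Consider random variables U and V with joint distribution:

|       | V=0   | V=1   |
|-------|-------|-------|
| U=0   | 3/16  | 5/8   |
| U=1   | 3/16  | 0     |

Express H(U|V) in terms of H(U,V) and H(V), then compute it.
H(U|V) = H(U,V) - H(V)

Marginal P(V) (column sums):
  P(V=0) = 3/16 + 3/16 = 3/8
  P(V=1) = 5/8 + 0 = 5/8

H(U,V) = -[(3/16)·log₂(3/16) + (5/8)·log₂(5/8) + (3/16)·log₂(3/16)]
  = 0.4528 + 0.4238 + 0.4528
  = 1.3294 bits
H(V) = -[(3/8)·log₂(3/8) + (5/8)·log₂(5/8)]
  = 0.5306 + 0.4238
  = 0.9544 bits

H(U|V) = 1.3294 - 0.9544 = 0.3750 bits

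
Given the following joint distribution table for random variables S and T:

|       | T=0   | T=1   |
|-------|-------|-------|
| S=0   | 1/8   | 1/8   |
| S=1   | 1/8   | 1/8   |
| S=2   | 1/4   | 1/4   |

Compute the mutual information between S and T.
Marginal P(S) (row sums):
  P(S=0) = 1/8 + 1/8 = 1/4
  P(S=1) = 1/8 + 1/8 = 1/4
  P(S=2) = 1/4 + 1/4 = 1/2
Marginal P(T) (column sums):
  P(T=0) = 1/8 + 1/8 + 1/4 = 1/2
  P(T=1) = 1/8 + 1/8 + 1/4 = 1/2

H(S) = -[(1/4)·log₂(1/4) + (1/4)·log₂(1/4) + (1/2)·log₂(1/2)]
  = 0.5000 + 0.5000 + 0.5000
  = 1.5000 bits
H(T) = -[(1/2)·log₂(1/2) + (1/2)·log₂(1/2)]
  = 0.5000 + 0.5000
  = 1.0000 bits
H(S,T) = -[(1/8)·log₂(1/8) + (1/8)·log₂(1/8) + (1/8)·log₂(1/8) + (1/8)·log₂(1/8) + (1/4)·log₂(1/4) + (1/4)·log₂(1/4)]
  = 0.3750 + 0.3750 + 0.3750 + 0.3750 + 0.5000 + 0.5000
  = 2.5000 bits

I(S;T) = H(S) + H(T) - H(S,T)
  = 1.5000 + 1.0000 - 2.5000
  = 0.0000 bits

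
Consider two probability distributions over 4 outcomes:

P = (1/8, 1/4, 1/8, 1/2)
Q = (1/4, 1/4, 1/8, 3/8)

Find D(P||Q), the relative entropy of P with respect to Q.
D(P||Q) = Σ P(i) log₂(P(i)/Q(i))
  i=0: (1/8) × log₂((1/8)/(1/4)) = (1/8) × log₂(1/2) = -0.1250
  i=1: (1/4) × log₂((1/4)/(1/4)) = (1/4) × log₂(1) = 0.0000
  i=2: (1/8) × log₂((1/8)/(1/8)) = (1/8) × log₂(1) = 0.0000
  i=3: (1/2) × log₂((1/2)/(3/8)) = (1/2) × log₂(4/3) = 0.2075
D(P||Q) = -0.1250 + 0.0000 + 0.0000 + 0.2075
  = 0.0825 bits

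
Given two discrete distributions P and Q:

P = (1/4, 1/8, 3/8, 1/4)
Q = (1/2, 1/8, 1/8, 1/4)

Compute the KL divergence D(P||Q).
D(P||Q) = Σ P(i) log₂(P(i)/Q(i))
  i=0: (1/4) × log₂((1/4)/(1/2)) = (1/4) × log₂(1/2) = -0.2500
  i=1: (1/8) × log₂((1/8)/(1/8)) = (1/8) × log₂(1) = 0.0000
  i=2: (3/8) × log₂((3/8)/(1/8)) = (3/8) × log₂(3) = 0.5944
  i=3: (1/4) × log₂((1/4)/(1/4)) = (1/4) × log₂(1) = 0.0000
D(P||Q) = -0.2500 + 0.0000 + 0.5944 + 0.0000
  = 0.3444 bits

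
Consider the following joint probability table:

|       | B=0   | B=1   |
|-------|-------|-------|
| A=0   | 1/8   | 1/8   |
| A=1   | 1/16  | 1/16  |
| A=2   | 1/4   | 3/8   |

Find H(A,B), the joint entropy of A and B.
H(A,B) = -Σ P(A,B) log₂ P(A,B), summed over the non-zero cells:
H(A,B) = -[(1/8)·log₂(1/8) + (1/8)·log₂(1/8) + (1/16)·log₂(1/16) + (1/16)·log₂(1/16) + (1/4)·log₂(1/4) + (3/8)·log₂(3/8)]
  = 0.3750 + 0.3750 + 0.2500 + 0.2500 + 0.5000 + 0.5306
  = 2.2806 bits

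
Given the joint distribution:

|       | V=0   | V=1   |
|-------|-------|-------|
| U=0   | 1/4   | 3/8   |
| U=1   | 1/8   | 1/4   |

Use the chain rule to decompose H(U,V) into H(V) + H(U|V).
By the chain rule: H(U,V) = H(V) + H(U|V)

Marginal P(V) (column sums):
  P(V=0) = 1/4 + 1/8 = 3/8
  P(V=1) = 3/8 + 1/4 = 5/8
H(V) = -[(3/8)·log₂(3/8) + (5/8)·log₂(5/8)]
  = 0.5306 + 0.4238
  = 0.9544 bits
H(U|V) = -Σ P(U,V)·log₂ P(U|V), where P(U|V) = P(U,V) / P(V)
  (U=0,V=0): P(U|V) = (1/4)/(3/8) = 2/3;  -(1/4)·log₂(2/3) = 0.1462
  (U=0,V=1): P(U|V) = (3/8)/(5/8) = 3/5;  -(3/8)·log₂(3/5) = 0.2764
  (U=1,V=0): P(U|V) = (1/8)/(3/8) = 1/3;  -(1/8)·log₂(1/3) = 0.1981
  (U=1,V=1): P(U|V) = (1/4)/(5/8) = 2/5;  -(1/4)·log₂(2/5) = 0.3305
H(U|V) = 0.1462 + 0.2764 + 0.1981 + 0.3305
  = 0.9512 bits

H(U,V) = H(V) + H(U|V) = 0.9544 + 0.9512 = 1.9056 bits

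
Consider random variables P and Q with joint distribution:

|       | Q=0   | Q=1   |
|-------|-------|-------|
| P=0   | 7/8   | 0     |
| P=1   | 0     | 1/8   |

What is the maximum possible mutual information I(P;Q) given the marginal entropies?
The upper bound on mutual information is I(P;Q) ≤ min(H(P), H(Q)).

Marginal P(P) (row sums):
  P(P=0) = 7/8 + 0 = 7/8
  P(P=1) = 0 + 1/8 = 1/8
Marginal P(Q) (column sums):
  P(Q=0) = 7/8 + 0 = 7/8
  P(Q=1) = 0 + 1/8 = 1/8

H(P) = -[(7/8)·log₂(7/8) + (1/8)·log₂(1/8)]
  = 0.1686 + 0.3750
  = 0.5436 bits
H(Q) = -[(7/8)·log₂(7/8) + (1/8)·log₂(1/8)]
  = 0.1686 + 0.3750
  = 0.5436 bits

Maximum possible I(P;Q) = min(0.5436, 0.5436) = 0.5436 bits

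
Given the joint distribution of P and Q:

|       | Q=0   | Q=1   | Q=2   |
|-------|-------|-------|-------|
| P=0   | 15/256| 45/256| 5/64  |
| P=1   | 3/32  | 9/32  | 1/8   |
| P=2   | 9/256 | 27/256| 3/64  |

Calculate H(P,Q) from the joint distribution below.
H(P,Q) = -Σ P(P,Q) log₂ P(P,Q), summed over the non-zero cells:
H(P,Q) = -[(15/256)·log₂(15/256) + (45/256)·log₂(45/256) + (5/64)·log₂(5/64) + (3/32)·log₂(3/32) + (9/32)·log₂(9/32) + (1/8)·log₂(1/8) + (9/256)·log₂(9/256) + (27/256)·log₂(27/256) + (3/64)·log₂(3/64)]
  = 0.2398 + 0.4409 + 0.2873 + 0.3202 + 0.5147 + 0.3750 + 0.1698 + 0.3423 + 0.2070
  = 2.8970 bits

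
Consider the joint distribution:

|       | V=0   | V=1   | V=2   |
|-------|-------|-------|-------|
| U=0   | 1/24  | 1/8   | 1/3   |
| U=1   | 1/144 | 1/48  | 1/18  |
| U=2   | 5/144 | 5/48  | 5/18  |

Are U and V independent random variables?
Marginal P(U) (row sums):
  P(U=0) = 1/24 + 1/8 + 1/3 = 1/2
  P(U=1) = 1/144 + 1/48 + 1/18 = 1/12
  P(U=2) = 5/144 + 5/48 + 5/18 = 5/12
Marginal P(V) (column sums):
  P(V=0) = 1/24 + 1/144 + 5/144 = 1/12
  P(V=1) = 1/8 + 1/48 + 5/48 = 1/4
  P(V=2) = 1/3 + 1/18 + 5/18 = 2/3

U and V are independent iff P(U=i,V=j) = P(U=i)·P(V=j) for every cell.
  P(U=0)·P(V=0) = 1/2 × 1/12 = 1/24 = P(U=0,V=0) ✓
  P(U=0)·P(V=1) = 1/2 × 1/4 = 1/8 = P(U=0,V=1) ✓
  P(U=0)·P(V=2) = 1/2 × 2/3 = 1/3 = P(U=0,V=2) ✓
  P(U=1)·P(V=0) = 1/12 × 1/12 = 1/144 = P(U=1,V=0) ✓
  P(U=1)·P(V=1) = 1/12 × 1/4 = 1/48 = P(U=1,V=1) ✓
  P(U=1)·P(V=2) = 1/12 × 2/3 = 1/18 = P(U=1,V=2) ✓
  P(U=2)·P(V=0) = 5/12 × 1/12 = 5/144 = P(U=2,V=0) ✓
  P(U=2)·P(V=1) = 5/12 × 1/4 = 5/48 = P(U=2,V=1) ✓
  P(U=2)·P(V=2) = 5/12 × 2/3 = 5/18 = P(U=2,V=2) ✓

Yes, U and V are independent: every cell factors, so I(U;V) = 0 bits.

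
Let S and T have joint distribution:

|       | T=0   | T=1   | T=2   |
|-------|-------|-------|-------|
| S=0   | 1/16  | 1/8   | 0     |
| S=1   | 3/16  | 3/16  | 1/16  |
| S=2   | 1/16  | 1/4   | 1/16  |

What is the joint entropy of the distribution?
H(S,T) = -Σ P(S,T) log₂ P(S,T), summed over the non-zero cells:
H(S,T) = -[(1/16)·log₂(1/16) + (1/8)·log₂(1/8) + (3/16)·log₂(3/16) + (3/16)·log₂(3/16) + (1/16)·log₂(1/16) + (1/16)·log₂(1/16) + (1/4)·log₂(1/4) + (1/16)·log₂(1/16)]
  = 0.2500 + 0.3750 + 0.4528 + 0.4528 + 0.2500 + 0.2500 + 0.5000 + 0.2500
  = 2.7806 bits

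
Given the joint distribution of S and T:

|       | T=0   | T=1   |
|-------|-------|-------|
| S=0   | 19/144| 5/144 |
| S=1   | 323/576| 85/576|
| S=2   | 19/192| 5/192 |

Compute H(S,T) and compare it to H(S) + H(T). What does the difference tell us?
Marginal P(S) (row sums):
  P(S=0) = 19/144 + 5/144 = 1/6
  P(S=1) = 323/576 + 85/576 = 17/24
  P(S=2) = 19/192 + 5/192 = 1/8
Marginal P(T) (column sums):
  P(T=0) = 19/144 + 323/576 + 19/192 = 19/24
  P(T=1) = 5/144 + 85/576 + 5/192 = 5/24

H(S,T) = -[(19/144)·log₂(19/144) + (5/144)·log₂(5/144) + (323/576)·log₂(323/576) + (85/576)·log₂(85/576) + (19/192)·log₂(19/192) + (5/192)·log₂(5/192)]
  = 0.3855 + 0.1683 + 0.4680 + 0.4074 + 0.3302 + 0.1371
  = 1.8965 bits
H(S) = -[(1/6)·log₂(1/6) + (17/24)·log₂(17/24) + (1/8)·log₂(1/8)]
  = 0.4308 + 0.3524 + 0.3750
  = 1.1582 bits
H(T) = -[(19/24)·log₂(19/24) + (5/24)·log₂(5/24)]
  = 0.2668 + 0.4715
  = 0.7383 bits

H(S) + H(T) = 1.1582 + 0.7383 = 1.8965 bits
Difference: H(S) + H(T) - H(S,T) = 1.8965 - 1.8965 = 0.0000 bits = I(S;T)

The difference is the mutual information; it is 0 here, so S and T are independent (the joint entropy equals the sum of the marginal entropies).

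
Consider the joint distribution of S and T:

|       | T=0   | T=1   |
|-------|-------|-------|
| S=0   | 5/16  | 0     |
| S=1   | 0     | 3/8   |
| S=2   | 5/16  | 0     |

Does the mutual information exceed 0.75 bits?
Marginal P(S) (row sums):
  P(S=0) = 5/16 + 0 = 5/16
  P(S=1) = 0 + 3/8 = 3/8
  P(S=2) = 5/16 + 0 = 5/16
Marginal P(T) (column sums):
  P(T=0) = 5/16 + 0 + 5/16 = 5/8
  P(T=1) = 0 + 3/8 + 0 = 3/8

H(S) = -[(5/16)·log₂(5/16) + (3/8)·log₂(3/8) + (5/16)·log₂(5/16)]
  = 0.5244 + 0.5306 + 0.5244
  = 1.5794 bits
H(T) = -[(5/8)·log₂(5/8) + (3/8)·log₂(3/8)]
  = 0.4238 + 0.5306
  = 0.9544 bits
H(S,T) = -[(5/16)·log₂(5/16) + (3/8)·log₂(3/8) + (5/16)·log₂(5/16)]
  = 0.5244 + 0.5306 + 0.5244
  = 1.5794 bits

I(S;T) = H(S) + H(T) - H(S,T)
  = 1.5794 + 0.9544 - 1.5794
  = 0.9544 bits

Yes. I(S;T) = 0.9544 bits, which is > 0.75 bits.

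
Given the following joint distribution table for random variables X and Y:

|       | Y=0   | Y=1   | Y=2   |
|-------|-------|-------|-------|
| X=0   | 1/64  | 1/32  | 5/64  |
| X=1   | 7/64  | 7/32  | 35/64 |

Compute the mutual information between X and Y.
Marginal P(X) (row sums):
  P(X=0) = 1/64 + 1/32 + 5/64 = 1/8
  P(X=1) = 7/64 + 7/32 + 35/64 = 7/8
Marginal P(Y) (column sums):
  P(Y=0) = 1/64 + 7/64 = 1/8
  P(Y=1) = 1/32 + 7/32 = 1/4
  P(Y=2) = 5/64 + 35/64 = 5/8

H(X) = -[(1/8)·log₂(1/8) + (7/8)·log₂(7/8)]
  = 0.3750 + 0.1686
  = 0.5436 bits
H(Y) = -[(1/8)·log₂(1/8) + (1/4)·log₂(1/4) + (5/8)·log₂(5/8)]
  = 0.3750 + 0.5000 + 0.4238
  = 1.2988 bits
H(X,Y) = -[(1/64)·log₂(1/64) + (1/32)·log₂(1/32) + (5/64)·log₂(5/64) + (7/64)·log₂(7/64) + (7/32)·log₂(7/32) + (35/64)·log₂(35/64)]
  = 0.0938 + 0.1563 + 0.2873 + 0.3492 + 0.4796 + 0.4762
  = 1.8424 bits

I(X;Y) = H(X) + H(Y) - H(X,Y)
  = 0.5436 + 1.2988 - 1.8424
  = 0.0000 bits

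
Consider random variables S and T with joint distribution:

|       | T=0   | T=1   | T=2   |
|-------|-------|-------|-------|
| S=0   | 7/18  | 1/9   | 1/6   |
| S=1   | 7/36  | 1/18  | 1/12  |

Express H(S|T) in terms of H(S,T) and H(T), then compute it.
H(S|T) = H(S,T) - H(T)

Marginal P(T) (column sums):
  P(T=0) = 7/18 + 7/36 = 7/12
  P(T=1) = 1/9 + 1/18 = 1/6
  P(T=2) = 1/6 + 1/12 = 1/4

H(S,T) = -[(7/18)·log₂(7/18) + (1/9)·log₂(1/9) + (1/6)·log₂(1/6) + (7/36)·log₂(7/36) + (1/18)·log₂(1/18) + (1/12)·log₂(1/12)]
  = 0.5299 + 0.3522 + 0.4308 + 0.4594 + 0.2317 + 0.2987
  = 2.3027 bits
H(T) = -[(7/12)·log₂(7/12) + (1/6)·log₂(1/6) + (1/4)·log₂(1/4)]
  = 0.4536 + 0.4308 + 0.5000
  = 1.3844 bits

H(S|T) = 2.3027 - 1.3844 = 0.9183 bits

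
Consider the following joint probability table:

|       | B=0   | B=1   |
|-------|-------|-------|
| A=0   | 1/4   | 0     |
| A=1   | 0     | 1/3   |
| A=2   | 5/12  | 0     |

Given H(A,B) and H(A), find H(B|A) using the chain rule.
From the chain rule: H(A,B) = H(A) + H(B|A)
Therefore: H(B|A) = H(A,B) - H(A)

H(A,B) = -[(1/4)·log₂(1/4) + (1/3)·log₂(1/3) + (5/12)·log₂(5/12)]
  = 0.5000 + 0.5283 + 0.5263
  = 1.5546 bits
Marginal P(A) (row sums):
  P(A=0) = 1/4 + 0 = 1/4
  P(A=1) = 0 + 1/3 = 1/3
  P(A=2) = 5/12 + 0 = 5/12
H(A) = -[(1/4)·log₂(1/4) + (1/3)·log₂(1/3) + (5/12)·log₂(5/12)]
  = 0.5000 + 0.5283 + 0.5263
  = 1.5546 bits

H(B|A) = 1.5546 - 1.5546 = 0.0000 bits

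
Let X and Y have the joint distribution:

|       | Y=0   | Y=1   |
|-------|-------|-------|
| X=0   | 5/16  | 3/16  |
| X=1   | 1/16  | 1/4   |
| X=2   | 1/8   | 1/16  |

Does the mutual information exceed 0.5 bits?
Marginal P(X) (row sums):
  P(X=0) = 5/16 + 3/16 = 1/2
  P(X=1) = 1/16 + 1/4 = 5/16
  P(X=2) = 1/8 + 1/16 = 3/16
Marginal P(Y) (column sums):
  P(Y=0) = 5/16 + 1/16 + 1/8 = 1/2
  P(Y=1) = 3/16 + 1/4 + 1/16 = 1/2

H(X) = -[(1/2)·log₂(1/2) + (5/16)·log₂(5/16) + (3/16)·log₂(3/16)]
  = 0.5000 + 0.5244 + 0.4528
  = 1.4772 bits
H(Y) = -[(1/2)·log₂(1/2) + (1/2)·log₂(1/2)]
  = 0.5000 + 0.5000
  = 1.0000 bits
H(X,Y) = -[(5/16)·log₂(5/16) + (3/16)·log₂(3/16) + (1/16)·log₂(1/16) + (1/4)·log₂(1/4) + (1/8)·log₂(1/8) + (1/16)·log₂(1/16)]
  = 0.5244 + 0.4528 + 0.2500 + 0.5000 + 0.3750 + 0.2500
  = 2.3522 bits

I(X;Y) = H(X) + H(Y) - H(X,Y)
  = 1.4772 + 1.0000 - 2.3522
  = 0.1250 bits

No. I(X;Y) = 0.1250 bits, which is ≤ 0.5 bits.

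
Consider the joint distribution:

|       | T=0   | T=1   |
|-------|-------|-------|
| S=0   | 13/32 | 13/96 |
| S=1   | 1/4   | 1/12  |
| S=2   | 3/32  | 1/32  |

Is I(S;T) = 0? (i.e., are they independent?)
Marginal P(S) (row sums):
  P(S=0) = 13/32 + 13/96 = 13/24
  P(S=1) = 1/4 + 1/12 = 1/3
  P(S=2) = 3/32 + 1/32 = 1/8
Marginal P(T) (column sums):
  P(T=0) = 13/32 + 1/4 + 3/32 = 3/4
  P(T=1) = 13/96 + 1/12 + 1/32 = 1/4

S and T are independent iff P(S=i,T=j) = P(S=i)·P(T=j) for every cell.
  P(S=0)·P(T=0) = 13/24 × 3/4 = 13/32 = P(S=0,T=0) ✓
  P(S=0)·P(T=1) = 13/24 × 1/4 = 13/96 = P(S=0,T=1) ✓
  P(S=1)·P(T=0) = 1/3 × 3/4 = 1/4 = P(S=1,T=0) ✓
  P(S=1)·P(T=1) = 1/3 × 1/4 = 1/12 = P(S=1,T=1) ✓
  P(S=2)·P(T=0) = 1/8 × 3/4 = 3/32 = P(S=2,T=0) ✓
  P(S=2)·P(T=1) = 1/8 × 1/4 = 1/32 = P(S=2,T=1) ✓

Yes, S and T are independent: every cell factors, so I(S;T) = 0 bits.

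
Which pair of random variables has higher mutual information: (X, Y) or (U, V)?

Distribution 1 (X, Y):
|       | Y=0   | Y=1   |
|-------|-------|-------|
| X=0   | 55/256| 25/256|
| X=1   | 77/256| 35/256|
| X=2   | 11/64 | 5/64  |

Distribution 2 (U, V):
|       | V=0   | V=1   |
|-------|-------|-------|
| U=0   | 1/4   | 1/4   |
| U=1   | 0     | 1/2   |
Distribution 1 (X, Y):
Marginal P(X) (row sums):
  P(X=0) = 55/256 + 25/256 = 5/16
  P(X=1) = 77/256 + 35/256 = 7/16
  P(X=2) = 11/64 + 5/64 = 1/4
Marginal P(Y) (column sums):
  P(Y=0) = 55/256 + 77/256 + 11/64 = 11/16
  P(Y=1) = 25/256 + 35/256 + 5/64 = 5/16

H(X) = -[(5/16)·log₂(5/16) + (7/16)·log₂(7/16) + (1/4)·log₂(1/4)]
  = 0.5244 + 0.5218 + 0.5000
  = 1.5462 bits
H(Y) = -[(11/16)·log₂(11/16) + (5/16)·log₂(5/16)]
  = 0.3716 + 0.5244
  = 0.8960 bits
H(X,Y) = -[(55/256)·log₂(55/256) + (25/256)·log₂(25/256) + (77/256)·log₂(77/256) + (35/256)·log₂(35/256) + (11/64)·log₂(11/64) + (5/64)·log₂(5/64)]
  = 0.4767 + 0.3277 + 0.5213 + 0.3925 + 0.4367 + 0.2873
  = 2.4422 bits

I(X;Y) = H(X) + H(Y) - H(X,Y)
  = 1.5462 + 0.8960 - 2.4422
  = 0.0000 bits

Distribution 2 (U, V):
Marginal P(U) (row sums):
  P(U=0) = 1/4 + 1/4 = 1/2
  P(U=1) = 0 + 1/2 = 1/2
Marginal P(V) (column sums):
  P(V=0) = 1/4 + 0 = 1/4
  P(V=1) = 1/4 + 1/2 = 3/4

H(U) = -[(1/2)·log₂(1/2) + (1/2)·log₂(1/2)]
  = 0.5000 + 0.5000
  = 1.0000 bits
H(V) = -[(1/4)·log₂(1/4) + (3/4)·log₂(3/4)]
  = 0.5000 + 0.3113
  = 0.8113 bits
H(U,V) = -[(1/4)·log₂(1/4) + (1/4)·log₂(1/4) + (1/2)·log₂(1/2)]
  = 0.5000 + 0.5000 + 0.5000
  = 1.5000 bits

I(U;V) = H(U) + H(V) - H(U,V)
  = 1.0000 + 0.8113 - 1.5000
  = 0.3113 bits

I(U;V) = 0.3113 bits > I(X;Y) = 0.0000 bits, so (U, V) has the higher mutual information (stronger dependence).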